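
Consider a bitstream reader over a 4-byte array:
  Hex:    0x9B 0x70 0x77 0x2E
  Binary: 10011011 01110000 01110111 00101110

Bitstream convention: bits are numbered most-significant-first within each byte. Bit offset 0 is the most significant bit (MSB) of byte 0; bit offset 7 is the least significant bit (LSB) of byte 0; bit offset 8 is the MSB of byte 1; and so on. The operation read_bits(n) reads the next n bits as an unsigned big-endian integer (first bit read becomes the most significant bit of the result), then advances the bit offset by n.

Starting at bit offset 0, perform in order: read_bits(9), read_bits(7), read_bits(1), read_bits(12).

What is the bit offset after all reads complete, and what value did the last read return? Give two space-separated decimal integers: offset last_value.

Read 1: bits[0:9] width=9 -> value=310 (bin 100110110); offset now 9 = byte 1 bit 1; 23 bits remain
Read 2: bits[9:16] width=7 -> value=112 (bin 1110000); offset now 16 = byte 2 bit 0; 16 bits remain
Read 3: bits[16:17] width=1 -> value=0 (bin 0); offset now 17 = byte 2 bit 1; 15 bits remain
Read 4: bits[17:29] width=12 -> value=3813 (bin 111011100101); offset now 29 = byte 3 bit 5; 3 bits remain

Answer: 29 3813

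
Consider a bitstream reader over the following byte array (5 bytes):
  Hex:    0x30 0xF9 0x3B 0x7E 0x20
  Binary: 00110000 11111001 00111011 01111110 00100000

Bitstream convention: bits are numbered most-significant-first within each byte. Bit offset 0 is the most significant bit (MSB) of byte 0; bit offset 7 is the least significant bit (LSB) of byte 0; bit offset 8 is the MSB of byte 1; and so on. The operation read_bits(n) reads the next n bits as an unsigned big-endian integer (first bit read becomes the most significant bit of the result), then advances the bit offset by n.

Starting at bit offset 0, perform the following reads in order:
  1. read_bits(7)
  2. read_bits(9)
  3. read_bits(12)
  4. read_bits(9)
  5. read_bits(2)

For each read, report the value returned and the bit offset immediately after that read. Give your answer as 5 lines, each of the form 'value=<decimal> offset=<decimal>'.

Read 1: bits[0:7] width=7 -> value=24 (bin 0011000); offset now 7 = byte 0 bit 7; 33 bits remain
Read 2: bits[7:16] width=9 -> value=249 (bin 011111001); offset now 16 = byte 2 bit 0; 24 bits remain
Read 3: bits[16:28] width=12 -> value=951 (bin 001110110111); offset now 28 = byte 3 bit 4; 12 bits remain
Read 4: bits[28:37] width=9 -> value=452 (bin 111000100); offset now 37 = byte 4 bit 5; 3 bits remain
Read 5: bits[37:39] width=2 -> value=0 (bin 00); offset now 39 = byte 4 bit 7; 1 bits remain

Answer: value=24 offset=7
value=249 offset=16
value=951 offset=28
value=452 offset=37
value=0 offset=39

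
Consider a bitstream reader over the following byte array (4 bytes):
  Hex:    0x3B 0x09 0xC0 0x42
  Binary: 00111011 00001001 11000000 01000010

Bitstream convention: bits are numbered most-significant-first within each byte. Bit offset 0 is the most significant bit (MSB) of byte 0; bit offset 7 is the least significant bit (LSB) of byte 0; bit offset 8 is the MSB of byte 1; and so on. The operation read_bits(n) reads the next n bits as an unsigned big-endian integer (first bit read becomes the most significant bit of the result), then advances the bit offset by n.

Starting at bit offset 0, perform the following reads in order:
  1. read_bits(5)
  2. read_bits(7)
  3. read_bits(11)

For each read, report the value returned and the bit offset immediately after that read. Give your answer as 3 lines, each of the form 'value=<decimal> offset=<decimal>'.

Read 1: bits[0:5] width=5 -> value=7 (bin 00111); offset now 5 = byte 0 bit 5; 27 bits remain
Read 2: bits[5:12] width=7 -> value=48 (bin 0110000); offset now 12 = byte 1 bit 4; 20 bits remain
Read 3: bits[12:23] width=11 -> value=1248 (bin 10011100000); offset now 23 = byte 2 bit 7; 9 bits remain

Answer: value=7 offset=5
value=48 offset=12
value=1248 offset=23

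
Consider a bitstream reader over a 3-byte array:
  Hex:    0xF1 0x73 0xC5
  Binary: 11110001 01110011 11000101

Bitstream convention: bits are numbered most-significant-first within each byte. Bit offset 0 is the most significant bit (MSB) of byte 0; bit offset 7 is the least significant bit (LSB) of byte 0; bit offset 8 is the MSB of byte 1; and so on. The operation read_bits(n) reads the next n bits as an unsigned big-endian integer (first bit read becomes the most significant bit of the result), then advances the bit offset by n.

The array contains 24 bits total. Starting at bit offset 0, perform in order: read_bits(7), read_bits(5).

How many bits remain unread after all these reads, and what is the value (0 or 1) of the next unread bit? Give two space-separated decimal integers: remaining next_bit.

Answer: 12 0

Derivation:
Read 1: bits[0:7] width=7 -> value=120 (bin 1111000); offset now 7 = byte 0 bit 7; 17 bits remain
Read 2: bits[7:12] width=5 -> value=23 (bin 10111); offset now 12 = byte 1 bit 4; 12 bits remain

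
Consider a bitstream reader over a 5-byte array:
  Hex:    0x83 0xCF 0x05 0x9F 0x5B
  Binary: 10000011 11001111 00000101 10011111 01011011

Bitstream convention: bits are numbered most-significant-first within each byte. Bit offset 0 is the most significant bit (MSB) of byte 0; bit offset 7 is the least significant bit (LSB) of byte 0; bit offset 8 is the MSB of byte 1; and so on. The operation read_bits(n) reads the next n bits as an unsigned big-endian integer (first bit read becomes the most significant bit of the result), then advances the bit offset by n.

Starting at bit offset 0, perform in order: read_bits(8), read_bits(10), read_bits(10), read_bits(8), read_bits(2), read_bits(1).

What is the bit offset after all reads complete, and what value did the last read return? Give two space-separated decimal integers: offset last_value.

Answer: 39 1

Derivation:
Read 1: bits[0:8] width=8 -> value=131 (bin 10000011); offset now 8 = byte 1 bit 0; 32 bits remain
Read 2: bits[8:18] width=10 -> value=828 (bin 1100111100); offset now 18 = byte 2 bit 2; 22 bits remain
Read 3: bits[18:28] width=10 -> value=89 (bin 0001011001); offset now 28 = byte 3 bit 4; 12 bits remain
Read 4: bits[28:36] width=8 -> value=245 (bin 11110101); offset now 36 = byte 4 bit 4; 4 bits remain
Read 5: bits[36:38] width=2 -> value=2 (bin 10); offset now 38 = byte 4 bit 6; 2 bits remain
Read 6: bits[38:39] width=1 -> value=1 (bin 1); offset now 39 = byte 4 bit 7; 1 bits remain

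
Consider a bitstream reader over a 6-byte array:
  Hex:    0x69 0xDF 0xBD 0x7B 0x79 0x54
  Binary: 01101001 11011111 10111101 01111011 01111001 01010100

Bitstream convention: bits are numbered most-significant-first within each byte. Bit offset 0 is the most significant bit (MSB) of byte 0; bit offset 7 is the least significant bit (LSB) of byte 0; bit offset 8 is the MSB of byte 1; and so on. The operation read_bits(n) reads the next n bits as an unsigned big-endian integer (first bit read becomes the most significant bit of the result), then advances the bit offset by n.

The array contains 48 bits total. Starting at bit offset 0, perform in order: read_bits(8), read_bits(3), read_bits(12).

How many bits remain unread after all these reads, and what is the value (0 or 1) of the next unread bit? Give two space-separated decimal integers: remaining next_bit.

Read 1: bits[0:8] width=8 -> value=105 (bin 01101001); offset now 8 = byte 1 bit 0; 40 bits remain
Read 2: bits[8:11] width=3 -> value=6 (bin 110); offset now 11 = byte 1 bit 3; 37 bits remain
Read 3: bits[11:23] width=12 -> value=4062 (bin 111111011110); offset now 23 = byte 2 bit 7; 25 bits remain

Answer: 25 1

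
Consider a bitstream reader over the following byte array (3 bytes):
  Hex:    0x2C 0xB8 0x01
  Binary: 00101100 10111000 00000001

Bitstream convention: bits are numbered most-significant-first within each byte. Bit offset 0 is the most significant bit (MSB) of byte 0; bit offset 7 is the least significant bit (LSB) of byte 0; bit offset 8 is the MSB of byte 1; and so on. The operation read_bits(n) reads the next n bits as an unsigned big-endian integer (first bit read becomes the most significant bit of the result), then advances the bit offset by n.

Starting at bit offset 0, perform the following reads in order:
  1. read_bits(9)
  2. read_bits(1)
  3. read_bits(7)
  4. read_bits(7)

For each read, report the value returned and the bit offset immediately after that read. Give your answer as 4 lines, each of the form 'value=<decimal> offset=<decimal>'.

Answer: value=89 offset=9
value=0 offset=10
value=112 offset=17
value=1 offset=24

Derivation:
Read 1: bits[0:9] width=9 -> value=89 (bin 001011001); offset now 9 = byte 1 bit 1; 15 bits remain
Read 2: bits[9:10] width=1 -> value=0 (bin 0); offset now 10 = byte 1 bit 2; 14 bits remain
Read 3: bits[10:17] width=7 -> value=112 (bin 1110000); offset now 17 = byte 2 bit 1; 7 bits remain
Read 4: bits[17:24] width=7 -> value=1 (bin 0000001); offset now 24 = byte 3 bit 0; 0 bits remain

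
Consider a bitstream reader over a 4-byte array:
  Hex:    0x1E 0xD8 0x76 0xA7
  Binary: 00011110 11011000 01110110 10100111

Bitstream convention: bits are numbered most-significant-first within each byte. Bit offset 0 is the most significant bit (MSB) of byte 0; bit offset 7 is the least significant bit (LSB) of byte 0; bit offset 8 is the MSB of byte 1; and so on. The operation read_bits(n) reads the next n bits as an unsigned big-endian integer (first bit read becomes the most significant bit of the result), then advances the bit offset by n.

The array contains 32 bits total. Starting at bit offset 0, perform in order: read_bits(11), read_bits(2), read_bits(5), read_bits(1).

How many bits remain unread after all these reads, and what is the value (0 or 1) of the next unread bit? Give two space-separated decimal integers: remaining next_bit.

Read 1: bits[0:11] width=11 -> value=246 (bin 00011110110); offset now 11 = byte 1 bit 3; 21 bits remain
Read 2: bits[11:13] width=2 -> value=3 (bin 11); offset now 13 = byte 1 bit 5; 19 bits remain
Read 3: bits[13:18] width=5 -> value=1 (bin 00001); offset now 18 = byte 2 bit 2; 14 bits remain
Read 4: bits[18:19] width=1 -> value=1 (bin 1); offset now 19 = byte 2 bit 3; 13 bits remain

Answer: 13 1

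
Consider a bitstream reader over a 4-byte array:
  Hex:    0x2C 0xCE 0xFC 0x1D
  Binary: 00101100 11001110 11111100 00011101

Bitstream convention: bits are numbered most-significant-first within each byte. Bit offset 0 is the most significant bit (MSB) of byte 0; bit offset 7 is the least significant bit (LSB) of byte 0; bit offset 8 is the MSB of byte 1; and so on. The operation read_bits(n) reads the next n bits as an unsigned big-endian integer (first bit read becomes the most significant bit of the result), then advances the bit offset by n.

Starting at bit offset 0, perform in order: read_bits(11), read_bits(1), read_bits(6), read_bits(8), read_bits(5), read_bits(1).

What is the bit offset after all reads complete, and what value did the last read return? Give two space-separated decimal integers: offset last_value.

Read 1: bits[0:11] width=11 -> value=358 (bin 00101100110); offset now 11 = byte 1 bit 3; 21 bits remain
Read 2: bits[11:12] width=1 -> value=0 (bin 0); offset now 12 = byte 1 bit 4; 20 bits remain
Read 3: bits[12:18] width=6 -> value=59 (bin 111011); offset now 18 = byte 2 bit 2; 14 bits remain
Read 4: bits[18:26] width=8 -> value=240 (bin 11110000); offset now 26 = byte 3 bit 2; 6 bits remain
Read 5: bits[26:31] width=5 -> value=14 (bin 01110); offset now 31 = byte 3 bit 7; 1 bits remain
Read 6: bits[31:32] width=1 -> value=1 (bin 1); offset now 32 = byte 4 bit 0; 0 bits remain

Answer: 32 1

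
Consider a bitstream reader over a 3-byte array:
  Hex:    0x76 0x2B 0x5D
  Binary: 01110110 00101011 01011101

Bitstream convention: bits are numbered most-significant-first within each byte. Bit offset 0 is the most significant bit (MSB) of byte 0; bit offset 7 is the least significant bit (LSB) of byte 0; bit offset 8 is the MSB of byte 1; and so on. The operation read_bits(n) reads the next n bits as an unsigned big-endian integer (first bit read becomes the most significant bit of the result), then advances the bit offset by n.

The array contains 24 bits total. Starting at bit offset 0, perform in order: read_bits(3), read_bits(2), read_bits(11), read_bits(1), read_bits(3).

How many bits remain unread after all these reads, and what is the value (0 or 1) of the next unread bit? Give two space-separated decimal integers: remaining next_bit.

Answer: 4 1

Derivation:
Read 1: bits[0:3] width=3 -> value=3 (bin 011); offset now 3 = byte 0 bit 3; 21 bits remain
Read 2: bits[3:5] width=2 -> value=2 (bin 10); offset now 5 = byte 0 bit 5; 19 bits remain
Read 3: bits[5:16] width=11 -> value=1579 (bin 11000101011); offset now 16 = byte 2 bit 0; 8 bits remain
Read 4: bits[16:17] width=1 -> value=0 (bin 0); offset now 17 = byte 2 bit 1; 7 bits remain
Read 5: bits[17:20] width=3 -> value=5 (bin 101); offset now 20 = byte 2 bit 4; 4 bits remain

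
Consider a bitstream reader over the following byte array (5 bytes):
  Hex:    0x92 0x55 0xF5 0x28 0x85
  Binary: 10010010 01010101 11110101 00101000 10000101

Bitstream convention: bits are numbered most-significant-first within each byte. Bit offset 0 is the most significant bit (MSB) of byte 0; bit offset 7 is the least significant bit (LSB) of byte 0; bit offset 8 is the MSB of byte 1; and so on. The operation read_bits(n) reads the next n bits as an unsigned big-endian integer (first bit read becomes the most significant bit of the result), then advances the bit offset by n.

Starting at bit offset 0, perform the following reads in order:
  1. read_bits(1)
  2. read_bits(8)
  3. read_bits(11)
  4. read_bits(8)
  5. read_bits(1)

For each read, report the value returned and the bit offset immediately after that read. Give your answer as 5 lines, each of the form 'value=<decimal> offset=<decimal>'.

Answer: value=1 offset=1
value=36 offset=9
value=1375 offset=20
value=82 offset=28
value=1 offset=29

Derivation:
Read 1: bits[0:1] width=1 -> value=1 (bin 1); offset now 1 = byte 0 bit 1; 39 bits remain
Read 2: bits[1:9] width=8 -> value=36 (bin 00100100); offset now 9 = byte 1 bit 1; 31 bits remain
Read 3: bits[9:20] width=11 -> value=1375 (bin 10101011111); offset now 20 = byte 2 bit 4; 20 bits remain
Read 4: bits[20:28] width=8 -> value=82 (bin 01010010); offset now 28 = byte 3 bit 4; 12 bits remain
Read 5: bits[28:29] width=1 -> value=1 (bin 1); offset now 29 = byte 3 bit 5; 11 bits remain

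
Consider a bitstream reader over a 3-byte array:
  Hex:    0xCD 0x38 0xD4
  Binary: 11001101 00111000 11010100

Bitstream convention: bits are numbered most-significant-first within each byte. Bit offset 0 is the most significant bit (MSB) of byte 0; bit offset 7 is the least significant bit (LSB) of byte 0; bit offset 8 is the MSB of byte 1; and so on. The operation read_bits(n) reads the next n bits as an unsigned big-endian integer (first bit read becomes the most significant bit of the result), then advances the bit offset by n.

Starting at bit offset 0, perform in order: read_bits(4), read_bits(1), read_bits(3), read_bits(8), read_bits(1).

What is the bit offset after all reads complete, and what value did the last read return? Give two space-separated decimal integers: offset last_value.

Answer: 17 1

Derivation:
Read 1: bits[0:4] width=4 -> value=12 (bin 1100); offset now 4 = byte 0 bit 4; 20 bits remain
Read 2: bits[4:5] width=1 -> value=1 (bin 1); offset now 5 = byte 0 bit 5; 19 bits remain
Read 3: bits[5:8] width=3 -> value=5 (bin 101); offset now 8 = byte 1 bit 0; 16 bits remain
Read 4: bits[8:16] width=8 -> value=56 (bin 00111000); offset now 16 = byte 2 bit 0; 8 bits remain
Read 5: bits[16:17] width=1 -> value=1 (bin 1); offset now 17 = byte 2 bit 1; 7 bits remain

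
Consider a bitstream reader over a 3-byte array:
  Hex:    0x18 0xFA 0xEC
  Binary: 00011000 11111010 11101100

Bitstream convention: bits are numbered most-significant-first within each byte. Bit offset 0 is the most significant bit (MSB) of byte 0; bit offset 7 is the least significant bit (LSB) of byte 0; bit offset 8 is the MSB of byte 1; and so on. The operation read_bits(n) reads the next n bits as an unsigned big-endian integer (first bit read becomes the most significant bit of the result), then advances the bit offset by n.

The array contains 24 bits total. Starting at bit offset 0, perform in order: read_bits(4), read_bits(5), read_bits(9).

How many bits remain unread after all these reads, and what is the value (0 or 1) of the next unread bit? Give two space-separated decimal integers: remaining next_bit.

Answer: 6 1

Derivation:
Read 1: bits[0:4] width=4 -> value=1 (bin 0001); offset now 4 = byte 0 bit 4; 20 bits remain
Read 2: bits[4:9] width=5 -> value=17 (bin 10001); offset now 9 = byte 1 bit 1; 15 bits remain
Read 3: bits[9:18] width=9 -> value=491 (bin 111101011); offset now 18 = byte 2 bit 2; 6 bits remain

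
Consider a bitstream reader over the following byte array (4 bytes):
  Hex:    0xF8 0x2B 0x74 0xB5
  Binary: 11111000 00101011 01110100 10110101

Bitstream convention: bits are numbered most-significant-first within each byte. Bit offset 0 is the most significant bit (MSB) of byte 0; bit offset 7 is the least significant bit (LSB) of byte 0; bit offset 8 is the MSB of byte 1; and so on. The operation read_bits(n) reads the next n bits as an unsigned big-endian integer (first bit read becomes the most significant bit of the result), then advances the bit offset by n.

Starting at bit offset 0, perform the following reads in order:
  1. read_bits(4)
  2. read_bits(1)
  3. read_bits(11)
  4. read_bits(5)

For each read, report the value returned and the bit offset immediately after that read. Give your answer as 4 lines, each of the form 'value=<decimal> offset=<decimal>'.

Read 1: bits[0:4] width=4 -> value=15 (bin 1111); offset now 4 = byte 0 bit 4; 28 bits remain
Read 2: bits[4:5] width=1 -> value=1 (bin 1); offset now 5 = byte 0 bit 5; 27 bits remain
Read 3: bits[5:16] width=11 -> value=43 (bin 00000101011); offset now 16 = byte 2 bit 0; 16 bits remain
Read 4: bits[16:21] width=5 -> value=14 (bin 01110); offset now 21 = byte 2 bit 5; 11 bits remain

Answer: value=15 offset=4
value=1 offset=5
value=43 offset=16
value=14 offset=21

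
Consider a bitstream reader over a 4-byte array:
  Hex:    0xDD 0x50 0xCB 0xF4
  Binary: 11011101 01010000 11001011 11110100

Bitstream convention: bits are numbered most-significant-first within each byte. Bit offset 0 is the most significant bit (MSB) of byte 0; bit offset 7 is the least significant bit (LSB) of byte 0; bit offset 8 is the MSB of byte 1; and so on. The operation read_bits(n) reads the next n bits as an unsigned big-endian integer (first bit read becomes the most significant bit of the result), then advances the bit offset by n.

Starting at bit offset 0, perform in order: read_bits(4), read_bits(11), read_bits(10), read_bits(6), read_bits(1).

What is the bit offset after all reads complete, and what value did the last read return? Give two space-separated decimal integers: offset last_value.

Answer: 32 0

Derivation:
Read 1: bits[0:4] width=4 -> value=13 (bin 1101); offset now 4 = byte 0 bit 4; 28 bits remain
Read 2: bits[4:15] width=11 -> value=1704 (bin 11010101000); offset now 15 = byte 1 bit 7; 17 bits remain
Read 3: bits[15:25] width=10 -> value=407 (bin 0110010111); offset now 25 = byte 3 bit 1; 7 bits remain
Read 4: bits[25:31] width=6 -> value=58 (bin 111010); offset now 31 = byte 3 bit 7; 1 bits remain
Read 5: bits[31:32] width=1 -> value=0 (bin 0); offset now 32 = byte 4 bit 0; 0 bits remain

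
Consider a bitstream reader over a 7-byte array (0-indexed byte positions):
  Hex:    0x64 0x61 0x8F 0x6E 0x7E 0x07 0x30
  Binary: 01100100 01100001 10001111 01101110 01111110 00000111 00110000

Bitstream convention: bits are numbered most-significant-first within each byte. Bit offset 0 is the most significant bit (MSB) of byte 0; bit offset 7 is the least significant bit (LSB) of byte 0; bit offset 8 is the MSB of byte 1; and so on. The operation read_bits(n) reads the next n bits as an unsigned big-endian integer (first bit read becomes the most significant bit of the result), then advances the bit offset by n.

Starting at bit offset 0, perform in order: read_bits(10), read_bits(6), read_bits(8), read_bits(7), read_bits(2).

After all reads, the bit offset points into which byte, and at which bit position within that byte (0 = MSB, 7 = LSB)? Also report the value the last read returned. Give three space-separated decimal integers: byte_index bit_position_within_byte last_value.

Answer: 4 1 0

Derivation:
Read 1: bits[0:10] width=10 -> value=401 (bin 0110010001); offset now 10 = byte 1 bit 2; 46 bits remain
Read 2: bits[10:16] width=6 -> value=33 (bin 100001); offset now 16 = byte 2 bit 0; 40 bits remain
Read 3: bits[16:24] width=8 -> value=143 (bin 10001111); offset now 24 = byte 3 bit 0; 32 bits remain
Read 4: bits[24:31] width=7 -> value=55 (bin 0110111); offset now 31 = byte 3 bit 7; 25 bits remain
Read 5: bits[31:33] width=2 -> value=0 (bin 00); offset now 33 = byte 4 bit 1; 23 bits remain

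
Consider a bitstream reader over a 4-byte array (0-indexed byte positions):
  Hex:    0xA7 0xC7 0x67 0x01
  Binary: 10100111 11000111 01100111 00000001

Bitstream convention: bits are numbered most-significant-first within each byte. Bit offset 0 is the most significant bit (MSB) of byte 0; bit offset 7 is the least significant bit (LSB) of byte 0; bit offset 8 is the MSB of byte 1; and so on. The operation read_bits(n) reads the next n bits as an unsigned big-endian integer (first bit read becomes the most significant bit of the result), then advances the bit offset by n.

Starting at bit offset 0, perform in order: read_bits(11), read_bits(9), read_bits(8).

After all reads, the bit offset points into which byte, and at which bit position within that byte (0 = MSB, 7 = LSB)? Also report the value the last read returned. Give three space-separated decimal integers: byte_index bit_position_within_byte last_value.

Answer: 3 4 112

Derivation:
Read 1: bits[0:11] width=11 -> value=1342 (bin 10100111110); offset now 11 = byte 1 bit 3; 21 bits remain
Read 2: bits[11:20] width=9 -> value=118 (bin 001110110); offset now 20 = byte 2 bit 4; 12 bits remain
Read 3: bits[20:28] width=8 -> value=112 (bin 01110000); offset now 28 = byte 3 bit 4; 4 bits remain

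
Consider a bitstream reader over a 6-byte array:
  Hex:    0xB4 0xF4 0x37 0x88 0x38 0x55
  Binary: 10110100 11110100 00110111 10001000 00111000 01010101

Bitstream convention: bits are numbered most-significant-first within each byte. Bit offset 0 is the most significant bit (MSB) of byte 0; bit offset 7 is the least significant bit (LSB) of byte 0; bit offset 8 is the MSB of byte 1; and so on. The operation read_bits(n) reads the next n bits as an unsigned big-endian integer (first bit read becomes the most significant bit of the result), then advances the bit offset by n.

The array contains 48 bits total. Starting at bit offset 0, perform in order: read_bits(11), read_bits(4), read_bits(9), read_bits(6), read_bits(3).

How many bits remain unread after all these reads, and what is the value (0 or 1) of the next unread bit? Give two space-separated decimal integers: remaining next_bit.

Read 1: bits[0:11] width=11 -> value=1447 (bin 10110100111); offset now 11 = byte 1 bit 3; 37 bits remain
Read 2: bits[11:15] width=4 -> value=10 (bin 1010); offset now 15 = byte 1 bit 7; 33 bits remain
Read 3: bits[15:24] width=9 -> value=55 (bin 000110111); offset now 24 = byte 3 bit 0; 24 bits remain
Read 4: bits[24:30] width=6 -> value=34 (bin 100010); offset now 30 = byte 3 bit 6; 18 bits remain
Read 5: bits[30:33] width=3 -> value=0 (bin 000); offset now 33 = byte 4 bit 1; 15 bits remain

Answer: 15 0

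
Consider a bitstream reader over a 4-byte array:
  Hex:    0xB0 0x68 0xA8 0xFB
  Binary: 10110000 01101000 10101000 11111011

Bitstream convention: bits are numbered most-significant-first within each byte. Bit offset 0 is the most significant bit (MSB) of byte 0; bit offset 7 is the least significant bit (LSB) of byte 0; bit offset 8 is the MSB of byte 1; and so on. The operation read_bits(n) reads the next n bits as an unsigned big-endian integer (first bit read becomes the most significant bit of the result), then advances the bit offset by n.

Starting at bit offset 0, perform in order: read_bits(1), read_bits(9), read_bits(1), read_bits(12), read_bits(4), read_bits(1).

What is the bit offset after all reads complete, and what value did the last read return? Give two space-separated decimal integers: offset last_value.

Read 1: bits[0:1] width=1 -> value=1 (bin 1); offset now 1 = byte 0 bit 1; 31 bits remain
Read 2: bits[1:10] width=9 -> value=193 (bin 011000001); offset now 10 = byte 1 bit 2; 22 bits remain
Read 3: bits[10:11] width=1 -> value=1 (bin 1); offset now 11 = byte 1 bit 3; 21 bits remain
Read 4: bits[11:23] width=12 -> value=1108 (bin 010001010100); offset now 23 = byte 2 bit 7; 9 bits remain
Read 5: bits[23:27] width=4 -> value=7 (bin 0111); offset now 27 = byte 3 bit 3; 5 bits remain
Read 6: bits[27:28] width=1 -> value=1 (bin 1); offset now 28 = byte 3 bit 4; 4 bits remain

Answer: 28 1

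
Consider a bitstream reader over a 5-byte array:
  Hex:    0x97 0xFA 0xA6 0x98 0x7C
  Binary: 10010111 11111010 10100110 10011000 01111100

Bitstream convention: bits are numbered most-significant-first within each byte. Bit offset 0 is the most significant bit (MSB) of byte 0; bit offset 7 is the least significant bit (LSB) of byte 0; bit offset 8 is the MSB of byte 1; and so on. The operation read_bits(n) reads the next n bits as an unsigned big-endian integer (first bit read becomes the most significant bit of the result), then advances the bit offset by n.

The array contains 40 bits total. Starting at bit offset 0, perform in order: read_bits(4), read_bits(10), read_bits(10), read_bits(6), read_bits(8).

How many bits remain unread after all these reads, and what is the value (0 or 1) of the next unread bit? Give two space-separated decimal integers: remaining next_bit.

Answer: 2 0

Derivation:
Read 1: bits[0:4] width=4 -> value=9 (bin 1001); offset now 4 = byte 0 bit 4; 36 bits remain
Read 2: bits[4:14] width=10 -> value=510 (bin 0111111110); offset now 14 = byte 1 bit 6; 26 bits remain
Read 3: bits[14:24] width=10 -> value=678 (bin 1010100110); offset now 24 = byte 3 bit 0; 16 bits remain
Read 4: bits[24:30] width=6 -> value=38 (bin 100110); offset now 30 = byte 3 bit 6; 10 bits remain
Read 5: bits[30:38] width=8 -> value=31 (bin 00011111); offset now 38 = byte 4 bit 6; 2 bits remain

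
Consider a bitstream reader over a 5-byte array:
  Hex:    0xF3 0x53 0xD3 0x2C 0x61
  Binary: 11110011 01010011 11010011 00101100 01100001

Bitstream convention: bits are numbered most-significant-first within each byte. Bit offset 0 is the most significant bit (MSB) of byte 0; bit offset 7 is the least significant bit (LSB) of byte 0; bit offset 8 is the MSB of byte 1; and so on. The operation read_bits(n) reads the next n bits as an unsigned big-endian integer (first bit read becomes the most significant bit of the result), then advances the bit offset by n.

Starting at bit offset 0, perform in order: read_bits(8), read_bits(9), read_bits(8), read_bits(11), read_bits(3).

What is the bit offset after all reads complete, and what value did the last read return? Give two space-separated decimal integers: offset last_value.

Answer: 39 0

Derivation:
Read 1: bits[0:8] width=8 -> value=243 (bin 11110011); offset now 8 = byte 1 bit 0; 32 bits remain
Read 2: bits[8:17] width=9 -> value=167 (bin 010100111); offset now 17 = byte 2 bit 1; 23 bits remain
Read 3: bits[17:25] width=8 -> value=166 (bin 10100110); offset now 25 = byte 3 bit 1; 15 bits remain
Read 4: bits[25:36] width=11 -> value=710 (bin 01011000110); offset now 36 = byte 4 bit 4; 4 bits remain
Read 5: bits[36:39] width=3 -> value=0 (bin 000); offset now 39 = byte 4 bit 7; 1 bits remain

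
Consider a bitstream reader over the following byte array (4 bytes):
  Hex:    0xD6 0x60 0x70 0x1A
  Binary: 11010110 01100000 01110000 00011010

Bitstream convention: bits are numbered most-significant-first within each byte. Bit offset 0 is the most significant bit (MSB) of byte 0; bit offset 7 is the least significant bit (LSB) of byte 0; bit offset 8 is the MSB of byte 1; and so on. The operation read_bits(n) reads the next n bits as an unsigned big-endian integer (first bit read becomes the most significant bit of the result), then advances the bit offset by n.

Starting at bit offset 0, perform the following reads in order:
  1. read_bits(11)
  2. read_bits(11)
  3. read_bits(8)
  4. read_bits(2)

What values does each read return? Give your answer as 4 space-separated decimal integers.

Answer: 1715 28 6 2

Derivation:
Read 1: bits[0:11] width=11 -> value=1715 (bin 11010110011); offset now 11 = byte 1 bit 3; 21 bits remain
Read 2: bits[11:22] width=11 -> value=28 (bin 00000011100); offset now 22 = byte 2 bit 6; 10 bits remain
Read 3: bits[22:30] width=8 -> value=6 (bin 00000110); offset now 30 = byte 3 bit 6; 2 bits remain
Read 4: bits[30:32] width=2 -> value=2 (bin 10); offset now 32 = byte 4 bit 0; 0 bits remain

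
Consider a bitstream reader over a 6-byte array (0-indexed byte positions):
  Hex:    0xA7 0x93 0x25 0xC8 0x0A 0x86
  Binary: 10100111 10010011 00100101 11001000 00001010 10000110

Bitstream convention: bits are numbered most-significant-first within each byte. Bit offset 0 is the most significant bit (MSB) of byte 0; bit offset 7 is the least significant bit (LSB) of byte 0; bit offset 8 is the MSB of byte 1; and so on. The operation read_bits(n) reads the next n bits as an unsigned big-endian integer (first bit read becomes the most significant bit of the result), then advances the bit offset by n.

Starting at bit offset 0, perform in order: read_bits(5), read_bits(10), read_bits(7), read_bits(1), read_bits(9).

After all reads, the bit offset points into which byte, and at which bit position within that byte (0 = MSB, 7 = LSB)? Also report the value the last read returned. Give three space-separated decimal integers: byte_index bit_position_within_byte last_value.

Answer: 4 0 456

Derivation:
Read 1: bits[0:5] width=5 -> value=20 (bin 10100); offset now 5 = byte 0 bit 5; 43 bits remain
Read 2: bits[5:15] width=10 -> value=969 (bin 1111001001); offset now 15 = byte 1 bit 7; 33 bits remain
Read 3: bits[15:22] width=7 -> value=73 (bin 1001001); offset now 22 = byte 2 bit 6; 26 bits remain
Read 4: bits[22:23] width=1 -> value=0 (bin 0); offset now 23 = byte 2 bit 7; 25 bits remain
Read 5: bits[23:32] width=9 -> value=456 (bin 111001000); offset now 32 = byte 4 bit 0; 16 bits remain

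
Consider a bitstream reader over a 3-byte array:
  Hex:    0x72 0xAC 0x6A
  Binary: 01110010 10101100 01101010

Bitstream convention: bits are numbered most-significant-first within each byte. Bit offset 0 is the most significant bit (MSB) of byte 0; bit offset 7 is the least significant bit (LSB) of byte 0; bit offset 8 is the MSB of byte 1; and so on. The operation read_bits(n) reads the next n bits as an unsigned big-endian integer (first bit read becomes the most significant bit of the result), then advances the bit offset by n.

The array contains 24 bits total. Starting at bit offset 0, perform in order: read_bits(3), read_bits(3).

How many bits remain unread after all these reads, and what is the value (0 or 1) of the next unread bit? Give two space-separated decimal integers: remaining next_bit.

Answer: 18 1

Derivation:
Read 1: bits[0:3] width=3 -> value=3 (bin 011); offset now 3 = byte 0 bit 3; 21 bits remain
Read 2: bits[3:6] width=3 -> value=4 (bin 100); offset now 6 = byte 0 bit 6; 18 bits remain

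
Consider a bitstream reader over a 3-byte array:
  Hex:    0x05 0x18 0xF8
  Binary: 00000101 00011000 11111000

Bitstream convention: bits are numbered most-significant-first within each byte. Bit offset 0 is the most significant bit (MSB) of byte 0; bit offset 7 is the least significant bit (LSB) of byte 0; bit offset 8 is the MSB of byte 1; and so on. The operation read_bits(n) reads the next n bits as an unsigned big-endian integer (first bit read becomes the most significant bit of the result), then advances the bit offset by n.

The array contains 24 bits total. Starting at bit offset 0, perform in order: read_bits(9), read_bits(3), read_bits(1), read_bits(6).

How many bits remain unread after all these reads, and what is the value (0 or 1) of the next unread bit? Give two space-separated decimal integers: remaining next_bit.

Read 1: bits[0:9] width=9 -> value=10 (bin 000001010); offset now 9 = byte 1 bit 1; 15 bits remain
Read 2: bits[9:12] width=3 -> value=1 (bin 001); offset now 12 = byte 1 bit 4; 12 bits remain
Read 3: bits[12:13] width=1 -> value=1 (bin 1); offset now 13 = byte 1 bit 5; 11 bits remain
Read 4: bits[13:19] width=6 -> value=7 (bin 000111); offset now 19 = byte 2 bit 3; 5 bits remain

Answer: 5 1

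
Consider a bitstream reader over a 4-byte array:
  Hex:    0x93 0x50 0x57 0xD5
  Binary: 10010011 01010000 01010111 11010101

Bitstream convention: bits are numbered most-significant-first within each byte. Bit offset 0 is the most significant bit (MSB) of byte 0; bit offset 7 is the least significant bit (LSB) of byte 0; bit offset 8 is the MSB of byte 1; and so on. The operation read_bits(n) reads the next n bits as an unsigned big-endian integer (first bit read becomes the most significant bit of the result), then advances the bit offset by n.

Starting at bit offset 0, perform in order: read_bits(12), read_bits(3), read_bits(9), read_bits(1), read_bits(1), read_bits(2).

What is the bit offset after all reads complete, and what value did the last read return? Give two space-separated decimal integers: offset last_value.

Read 1: bits[0:12] width=12 -> value=2357 (bin 100100110101); offset now 12 = byte 1 bit 4; 20 bits remain
Read 2: bits[12:15] width=3 -> value=0 (bin 000); offset now 15 = byte 1 bit 7; 17 bits remain
Read 3: bits[15:24] width=9 -> value=87 (bin 001010111); offset now 24 = byte 3 bit 0; 8 bits remain
Read 4: bits[24:25] width=1 -> value=1 (bin 1); offset now 25 = byte 3 bit 1; 7 bits remain
Read 5: bits[25:26] width=1 -> value=1 (bin 1); offset now 26 = byte 3 bit 2; 6 bits remain
Read 6: bits[26:28] width=2 -> value=1 (bin 01); offset now 28 = byte 3 bit 4; 4 bits remain

Answer: 28 1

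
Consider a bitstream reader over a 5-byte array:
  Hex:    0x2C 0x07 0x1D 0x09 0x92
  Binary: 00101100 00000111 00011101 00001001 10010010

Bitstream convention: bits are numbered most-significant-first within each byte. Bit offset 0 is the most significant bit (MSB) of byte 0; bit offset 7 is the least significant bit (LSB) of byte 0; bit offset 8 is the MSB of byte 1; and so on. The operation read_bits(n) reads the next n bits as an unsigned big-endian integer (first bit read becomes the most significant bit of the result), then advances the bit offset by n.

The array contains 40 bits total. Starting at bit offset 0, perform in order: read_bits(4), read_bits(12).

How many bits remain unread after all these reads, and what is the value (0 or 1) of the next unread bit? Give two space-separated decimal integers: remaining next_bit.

Read 1: bits[0:4] width=4 -> value=2 (bin 0010); offset now 4 = byte 0 bit 4; 36 bits remain
Read 2: bits[4:16] width=12 -> value=3079 (bin 110000000111); offset now 16 = byte 2 bit 0; 24 bits remain

Answer: 24 0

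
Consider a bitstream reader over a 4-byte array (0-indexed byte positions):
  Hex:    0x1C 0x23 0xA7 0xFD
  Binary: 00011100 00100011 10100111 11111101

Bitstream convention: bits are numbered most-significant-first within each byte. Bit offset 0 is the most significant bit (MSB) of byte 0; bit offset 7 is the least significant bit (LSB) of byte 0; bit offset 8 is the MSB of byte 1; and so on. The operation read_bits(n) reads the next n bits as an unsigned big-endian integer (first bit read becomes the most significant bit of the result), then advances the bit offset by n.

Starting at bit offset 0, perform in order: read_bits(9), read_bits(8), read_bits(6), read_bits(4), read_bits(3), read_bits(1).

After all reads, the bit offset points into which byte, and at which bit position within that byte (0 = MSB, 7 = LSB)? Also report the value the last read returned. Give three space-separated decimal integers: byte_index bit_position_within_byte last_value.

Answer: 3 7 0

Derivation:
Read 1: bits[0:9] width=9 -> value=56 (bin 000111000); offset now 9 = byte 1 bit 1; 23 bits remain
Read 2: bits[9:17] width=8 -> value=71 (bin 01000111); offset now 17 = byte 2 bit 1; 15 bits remain
Read 3: bits[17:23] width=6 -> value=19 (bin 010011); offset now 23 = byte 2 bit 7; 9 bits remain
Read 4: bits[23:27] width=4 -> value=15 (bin 1111); offset now 27 = byte 3 bit 3; 5 bits remain
Read 5: bits[27:30] width=3 -> value=7 (bin 111); offset now 30 = byte 3 bit 6; 2 bits remain
Read 6: bits[30:31] width=1 -> value=0 (bin 0); offset now 31 = byte 3 bit 7; 1 bits remain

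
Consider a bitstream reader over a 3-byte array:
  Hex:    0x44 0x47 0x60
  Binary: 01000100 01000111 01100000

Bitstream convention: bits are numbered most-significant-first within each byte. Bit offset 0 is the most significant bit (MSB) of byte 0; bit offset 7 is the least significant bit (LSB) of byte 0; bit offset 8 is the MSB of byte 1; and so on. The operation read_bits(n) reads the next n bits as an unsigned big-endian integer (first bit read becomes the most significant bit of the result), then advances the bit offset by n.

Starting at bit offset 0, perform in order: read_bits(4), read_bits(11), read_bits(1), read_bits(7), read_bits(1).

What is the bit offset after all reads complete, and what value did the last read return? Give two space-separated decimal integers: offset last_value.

Answer: 24 0

Derivation:
Read 1: bits[0:4] width=4 -> value=4 (bin 0100); offset now 4 = byte 0 bit 4; 20 bits remain
Read 2: bits[4:15] width=11 -> value=547 (bin 01000100011); offset now 15 = byte 1 bit 7; 9 bits remain
Read 3: bits[15:16] width=1 -> value=1 (bin 1); offset now 16 = byte 2 bit 0; 8 bits remain
Read 4: bits[16:23] width=7 -> value=48 (bin 0110000); offset now 23 = byte 2 bit 7; 1 bits remain
Read 5: bits[23:24] width=1 -> value=0 (bin 0); offset now 24 = byte 3 bit 0; 0 bits remain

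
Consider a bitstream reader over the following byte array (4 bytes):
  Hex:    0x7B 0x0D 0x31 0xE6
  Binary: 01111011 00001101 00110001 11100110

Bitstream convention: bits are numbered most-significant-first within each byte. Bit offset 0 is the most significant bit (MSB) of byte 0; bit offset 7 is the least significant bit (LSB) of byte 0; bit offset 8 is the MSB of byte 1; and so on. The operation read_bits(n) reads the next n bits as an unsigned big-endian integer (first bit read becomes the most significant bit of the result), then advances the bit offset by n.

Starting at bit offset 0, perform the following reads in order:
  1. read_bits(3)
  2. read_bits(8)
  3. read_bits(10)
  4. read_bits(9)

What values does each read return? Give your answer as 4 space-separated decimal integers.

Answer: 3 216 422 121

Derivation:
Read 1: bits[0:3] width=3 -> value=3 (bin 011); offset now 3 = byte 0 bit 3; 29 bits remain
Read 2: bits[3:11] width=8 -> value=216 (bin 11011000); offset now 11 = byte 1 bit 3; 21 bits remain
Read 3: bits[11:21] width=10 -> value=422 (bin 0110100110); offset now 21 = byte 2 bit 5; 11 bits remain
Read 4: bits[21:30] width=9 -> value=121 (bin 001111001); offset now 30 = byte 3 bit 6; 2 bits remain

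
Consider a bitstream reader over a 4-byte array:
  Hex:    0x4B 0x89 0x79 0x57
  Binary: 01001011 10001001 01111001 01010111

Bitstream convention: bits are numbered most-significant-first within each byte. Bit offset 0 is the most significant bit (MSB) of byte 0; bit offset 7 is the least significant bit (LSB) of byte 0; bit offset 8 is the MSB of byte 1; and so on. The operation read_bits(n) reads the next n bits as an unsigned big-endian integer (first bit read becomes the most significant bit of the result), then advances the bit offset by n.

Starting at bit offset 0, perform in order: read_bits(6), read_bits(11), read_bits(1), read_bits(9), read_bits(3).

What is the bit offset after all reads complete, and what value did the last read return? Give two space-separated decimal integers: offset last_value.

Read 1: bits[0:6] width=6 -> value=18 (bin 010010); offset now 6 = byte 0 bit 6; 26 bits remain
Read 2: bits[6:17] width=11 -> value=1810 (bin 11100010010); offset now 17 = byte 2 bit 1; 15 bits remain
Read 3: bits[17:18] width=1 -> value=1 (bin 1); offset now 18 = byte 2 bit 2; 14 bits remain
Read 4: bits[18:27] width=9 -> value=458 (bin 111001010); offset now 27 = byte 3 bit 3; 5 bits remain
Read 5: bits[27:30] width=3 -> value=5 (bin 101); offset now 30 = byte 3 bit 6; 2 bits remain

Answer: 30 5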